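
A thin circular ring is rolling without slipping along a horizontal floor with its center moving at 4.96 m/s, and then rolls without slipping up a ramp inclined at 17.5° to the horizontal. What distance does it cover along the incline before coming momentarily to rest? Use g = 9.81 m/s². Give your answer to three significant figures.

d ≈ 8.34 m

For this body I = MR², i.e. k = I/(MR²) = 1.
The rolling condition ω = v/R makes the rotational term ½I(v/R)² = ½kMv², so KE_total = ½(1+k)Mv² = Mv².
Setting this equal to Mgh gives the vertical rise h = (1+k)v₀²/(2g) = 2×4.96²/(2×9.81) = 2.508 m.
The distance along the slope is d = h/sinθ = 2.508/sin17.5° ≈ 8.34 m.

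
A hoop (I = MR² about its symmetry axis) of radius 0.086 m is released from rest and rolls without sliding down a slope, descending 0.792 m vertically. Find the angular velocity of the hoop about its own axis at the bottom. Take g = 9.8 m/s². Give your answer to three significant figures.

ω ≈ 32.4 rad/s

With I = MR², the ratio k = I/(MR²) is 1.
Since it rolls without slipping, ω = v/R and KE = ½Mv² + ½Iω² = ½(1+k)Mv² = Mv².
Energy conservation Mgh = ½(1+k)Mv² gives v = √(2gh/(1+k)) = √(2 × 9.8 × 0.792 / 2) = 2.786 m/s.
Then ω = v/R = 2.786 / 0.086 ≈ 32.4 rad/s.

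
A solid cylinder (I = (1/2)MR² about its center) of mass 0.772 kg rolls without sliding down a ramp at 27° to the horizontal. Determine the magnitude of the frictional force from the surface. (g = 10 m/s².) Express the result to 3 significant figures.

f ≈ 1.17 N

For this body I = (1/2)MR², i.e. k = I/(MR²) = 0.5.
Along the incline Mg sinθ − f = Ma, and torque about the center fR = Iα = kMR²(a/R) gives f = kMa.
Combining, a = g sinθ/(1+k) and f = kMa = kMg sinθ/(1+k).
f = 0.5 × 0.772 × 10 × sin27° / 1.5 ≈ 1.17 N.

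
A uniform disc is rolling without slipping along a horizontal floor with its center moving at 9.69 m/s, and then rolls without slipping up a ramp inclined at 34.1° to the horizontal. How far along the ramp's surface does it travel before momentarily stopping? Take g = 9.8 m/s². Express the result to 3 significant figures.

d ≈ 12.8 m

Here I = (1/2)MR², so the shape factor k = I/(MR²) = 0.5.
Rolling without slipping gives ω = v/R, so the total kinetic energy is ½Mv² + ½Iω² = ½(1+k)Mv² = (3/4)Mv².
Setting this equal to Mgh gives the vertical rise h = (1+k)v₀²/(2g) = 1.5×9.69²/(2×9.8) = 7.186 m.
The distance along the slope is d = h/sinθ = 7.186/sin34.1° ≈ 12.8 m.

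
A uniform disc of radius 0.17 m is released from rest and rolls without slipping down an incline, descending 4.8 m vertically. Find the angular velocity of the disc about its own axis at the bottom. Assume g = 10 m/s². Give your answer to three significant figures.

ω ≈ 47.1 rad/s

With I = (1/2)MR², the ratio k = I/(MR²) is 0.5.
The rolling condition ω = v/R makes the rotational term ½I(v/R)² = ½kMv², so KE_total = ½(1+k)Mv² = (3/4)Mv².
Energy conservation Mgh = ½(1+k)Mv² gives v = √(2gh/(1+k)) = √(2 × 10 × 4.8 / 1.5) = 8 m/s.
The angular speed follows from ω = v/R = 8/0.17 ≈ 47.1 rad/s.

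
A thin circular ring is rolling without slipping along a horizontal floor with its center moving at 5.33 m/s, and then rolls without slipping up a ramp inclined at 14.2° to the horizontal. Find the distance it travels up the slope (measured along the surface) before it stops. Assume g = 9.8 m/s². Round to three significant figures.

d ≈ 11.8 m

With I = MR², the ratio k = I/(MR²) is 1.
Pure rolling means v = ωR; then KE = ½Mv² + ½I(v/R)² = ½(1+k)Mv² = Mv².
Setting this equal to Mgh gives the vertical rise h = (1+k)v₀²/(2g) = 2×5.33²/(2×9.8) = 2.899 m.
The distance along the slope is d = h/sinθ = 2.899/sin14.2° ≈ 11.8 m.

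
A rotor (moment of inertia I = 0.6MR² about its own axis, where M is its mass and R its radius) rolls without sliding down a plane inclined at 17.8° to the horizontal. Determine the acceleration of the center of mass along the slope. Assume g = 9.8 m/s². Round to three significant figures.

Here I = 0.6MR², so the shape factor k = I/(MR²) = 0.6.
Newton's second law down the slope: Mg sinθ − f = Ma. The torque equation fR = Iα (with α = a/R) gives f = kMa.
Eliminating f: Mg sinθ = (1+k)Ma, so a = g sinθ/(1+k) = 9.8 × sin17.8° / 1.6 ≈ 1.87 m/s².

a ≈ 1.87 m/s²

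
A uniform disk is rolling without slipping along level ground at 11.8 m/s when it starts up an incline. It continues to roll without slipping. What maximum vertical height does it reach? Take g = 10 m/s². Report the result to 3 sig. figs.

Here I = (1/2)MR², so the shape factor k = I/(MR²) = 0.5.
The rolling condition ω = v/R makes the rotational term ½I(v/R)² = ½kMv², so KE_total = ½(1+k)Mv² = (3/4)Mv².
All of this converts to potential energy at the highest point: (3/4)Mv₀² = Mgh.
Thus h = (1+k)v₀²/(2g) = 1.5 × 11.8² / (2 × 10) ≈ 10.4 m.

h ≈ 10.4 m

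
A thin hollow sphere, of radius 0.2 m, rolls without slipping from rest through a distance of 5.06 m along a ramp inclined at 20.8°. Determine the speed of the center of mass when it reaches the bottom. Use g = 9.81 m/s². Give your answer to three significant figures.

v ≈ 4.60 m/s

Here I = (2/3)MR², so the shape factor k = I/(MR²) = 2/3.
Since it rolls without slipping, ω = v/R and KE = ½Mv² + ½Iω² = ½(1+k)Mv² = (5/6)Mv².
The vertical drop is h = L sinθ = 5.06 × sin20.8° = 1.797 m.
Energy conservation: Mgh = (5/6)Mv², so v = √(2gh/(1+k)) = √(2 × 9.81 × 1.797 / 1.667) ≈ 4.60 m/s.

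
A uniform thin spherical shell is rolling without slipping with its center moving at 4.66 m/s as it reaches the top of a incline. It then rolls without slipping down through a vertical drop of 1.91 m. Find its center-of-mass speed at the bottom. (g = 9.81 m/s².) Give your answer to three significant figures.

Here I = (2/3)MR², so the shape factor k = I/(MR²) = 2/3.
Since it rolls without slipping, ω = v/R and KE = ½Mv² + ½Iω² = ½(1+k)Mv² = (5/6)Mv².
Energy conservation: (5/6)Mv₀² + Mgh = (5/6)Mv², so v² = v₀² + 2gh/(1+k).
v = √(4.66² + 2×9.81×1.91/1.667) = √44.2 ≈ 6.65 m/s.

v ≈ 6.65 m/s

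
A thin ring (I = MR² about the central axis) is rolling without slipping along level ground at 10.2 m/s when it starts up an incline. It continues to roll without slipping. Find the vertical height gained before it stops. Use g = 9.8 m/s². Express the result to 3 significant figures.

For this body I = MR², i.e. k = I/(MR²) = 1.
Rolling without slipping gives ω = v/R, so the total kinetic energy is ½Mv² + ½Iω² = ½(1+k)Mv² = Mv².
All of this converts to potential energy at the highest point: Mv₀² = Mgh.
Thus h = (1+k)v₀²/(2g) = 2 × 10.2² / (2 × 9.8) ≈ 10.6 m.

h ≈ 10.6 m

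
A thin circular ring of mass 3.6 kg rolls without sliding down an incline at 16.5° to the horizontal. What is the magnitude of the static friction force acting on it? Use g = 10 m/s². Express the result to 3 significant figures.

f ≈ 5.11 N

For this body I = MR², i.e. k = I/(MR²) = 1.
Translational: Mg sinθ − f = Ma. Rotational about the CM: fR = Iα = kMRa, so f = kMa.
Combining, a = g sinθ/(1+k) and f = kMa = kMg sinθ/(1+k).
f = 1 × 3.6 × 10 × sin16.5° / 2 ≈ 5.11 N.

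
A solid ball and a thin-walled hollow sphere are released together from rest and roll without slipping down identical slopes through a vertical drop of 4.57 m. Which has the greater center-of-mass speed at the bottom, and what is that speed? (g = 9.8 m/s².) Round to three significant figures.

For rolling without slipping, Mgh = ½(1+k)Mv² where k = I/(MR²), so v = √(2gh/(1+k)).
Solid ball: k = 0.4, giving v = √(2×9.8×4.57/1.4) = 7.999 m/s.
Thin-walled hollow sphere: k = 2/3, giving v = √(2×9.8×4.57/1.667) = 7.331 m/s.
The smaller k wins: the solid ball, at ≈ 8.00 m/s.

the solid ball, at v ≈ 8.00 m/s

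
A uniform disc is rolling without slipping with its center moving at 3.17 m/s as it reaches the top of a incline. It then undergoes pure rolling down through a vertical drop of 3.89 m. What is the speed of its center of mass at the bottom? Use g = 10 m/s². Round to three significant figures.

v ≈ 7.87 m/s

For this body I = (1/2)MR², i.e. k = I/(MR²) = 0.5.
The rolling condition ω = v/R makes the rotational term ½I(v/R)² = ½kMv², so KE_total = ½(1+k)Mv² = (3/4)Mv².
Energy conservation: (3/4)Mv₀² + Mgh = (3/4)Mv², so v² = v₀² + 2gh/(1+k).
v = √(3.17² + 2×10×3.89/1.5) = √61.92 ≈ 7.87 m/s.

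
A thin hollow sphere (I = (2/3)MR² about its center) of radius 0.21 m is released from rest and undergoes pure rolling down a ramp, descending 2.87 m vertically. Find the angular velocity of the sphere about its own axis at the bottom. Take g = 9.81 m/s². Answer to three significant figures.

For this body I = (2/3)MR², i.e. k = I/(MR²) = 2/3.
The rolling condition ω = v/R makes the rotational term ½I(v/R)² = ½kMv², so KE_total = ½(1+k)Mv² = (5/6)Mv².
Energy conservation Mgh = ½(1+k)Mv² gives v = √(2gh/(1+k)) = √(2 × 9.81 × 2.87 / 1.667) = 5.813 m/s.
Then ω = v/R = 5.813 / 0.21 ≈ 27.7 rad/s.

ω ≈ 27.7 rad/s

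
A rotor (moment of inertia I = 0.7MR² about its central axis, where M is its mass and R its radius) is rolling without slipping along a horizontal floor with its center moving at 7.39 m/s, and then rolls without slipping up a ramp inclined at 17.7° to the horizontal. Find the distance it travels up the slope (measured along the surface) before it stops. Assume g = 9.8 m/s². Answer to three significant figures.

d ≈ 15.6 m

For this body I = 0.7MR², i.e. k = I/(MR²) = 0.7.
The rolling condition ω = v/R makes the rotational term ½I(v/R)² = ½kMv², so KE_total = ½(1+k)Mv² = (17/20)Mv².
Setting this equal to Mgh gives the vertical rise h = (1+k)v₀²/(2g) = 1.7×7.39²/(2×9.8) = 4.737 m.
Along the incline, d = h/sinθ = 4.737/sin17.7° ≈ 15.6 m.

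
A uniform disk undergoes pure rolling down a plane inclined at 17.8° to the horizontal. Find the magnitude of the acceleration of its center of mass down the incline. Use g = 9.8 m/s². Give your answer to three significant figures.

For this body I = (1/2)MR², i.e. k = I/(MR²) = 0.5.
Along the incline Mg sinθ − f = Ma, and torque about the center fR = Iα = kMR²(a/R) gives f = kMa.
Eliminating f: Mg sinθ = (1+k)Ma, so a = g sinθ/(1+k) = 9.8 × sin17.8° / 1.5 ≈ 2.00 m/s².

a ≈ 2.00 m/s²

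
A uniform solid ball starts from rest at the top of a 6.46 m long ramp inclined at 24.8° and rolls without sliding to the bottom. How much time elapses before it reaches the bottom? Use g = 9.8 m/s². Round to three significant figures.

Here I = (2/5)MR², so the shape factor k = I/(MR²) = 0.4.
Newton's second law down the slope: Mg sinθ − f = Ma. The torque equation fR = Iα (with α = a/R) gives f = kMa.
Hence a = g sinθ/(1+k) = 9.8×sin24.8°/1.4 = 2.936 m/s².
With constant a from rest, t = √(2L/a) = √(2·6.46/2.936) ≈ 2.10 s.

t ≈ 2.10 s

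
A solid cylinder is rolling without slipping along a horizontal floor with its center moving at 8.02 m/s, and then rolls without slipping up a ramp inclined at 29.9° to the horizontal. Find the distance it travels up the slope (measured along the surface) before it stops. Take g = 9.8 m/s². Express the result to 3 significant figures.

For this body I = (1/2)MR², i.e. k = I/(MR²) = 0.5.
The rolling condition ω = v/R makes the rotational term ½I(v/R)² = ½kMv², so KE_total = ½(1+k)Mv² = (3/4)Mv².
Setting this equal to Mgh gives the vertical rise h = (1+k)v₀²/(2g) = 1.5×8.02²/(2×9.8) = 4.922 m.
Along the incline, d = h/sinθ = 4.922/sin29.9° ≈ 9.87 m.

d ≈ 9.87 m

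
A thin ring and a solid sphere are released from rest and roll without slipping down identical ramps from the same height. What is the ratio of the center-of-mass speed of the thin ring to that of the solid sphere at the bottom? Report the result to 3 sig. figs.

Each satisfies Mgh = ½(1+k)Mv² with k = I/(MR²), so v ∝ 1/√(1+k).
For the thin ring k = 1; for the solid sphere k = 0.4.
v₁/v₂ = √((1+k₂)/(1+k₁)) = √(1.4/2) ≈ 0.837.

v_ratio ≈ 0.837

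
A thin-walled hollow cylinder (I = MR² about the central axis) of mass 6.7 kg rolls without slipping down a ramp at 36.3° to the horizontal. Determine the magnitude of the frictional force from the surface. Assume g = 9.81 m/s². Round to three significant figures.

f ≈ 19.5 N

For this body I = MR², i.e. k = I/(MR²) = 1.
Newton's second law down the slope: Mg sinθ − f = Ma. The torque equation fR = Iα (with α = a/R) gives f = kMa.
Combining, a = g sinθ/(1+k) and f = kMa = kMg sinθ/(1+k).
f = 1 × 6.7 × 9.81 × sin36.3° / 2 ≈ 19.5 N.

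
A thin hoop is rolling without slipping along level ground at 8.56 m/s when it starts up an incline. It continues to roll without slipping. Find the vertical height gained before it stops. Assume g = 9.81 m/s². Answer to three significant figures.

h ≈ 7.47 m

The moment of inertia is MR², giving k ≡ I/(MR²) = 1.
The rolling condition ω = v/R makes the rotational term ½I(v/R)² = ½kMv², so KE_total = ½(1+k)Mv² = Mv².
All of this converts to potential energy at the highest point: Mv₀² = Mgh.
Thus h = (1+k)v₀²/(2g) = 2 × 8.56² / (2 × 9.81) ≈ 7.47 m.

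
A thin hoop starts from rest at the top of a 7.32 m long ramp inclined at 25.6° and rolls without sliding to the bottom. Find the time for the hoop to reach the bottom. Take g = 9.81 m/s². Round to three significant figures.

t ≈ 2.63 s

With I = MR², the ratio k = I/(MR²) is 1.
Translational: Mg sinθ − f = Ma. Rotational about the CM: fR = Iα = kMRa, so f = kMa.
Hence a = g sinθ/(1+k) = 9.81×sin25.6°/2 = 2.119 m/s².
Starting from rest, L = ½at², so t = √(2L/a) = √(2×7.32/2.119) ≈ 2.63 s.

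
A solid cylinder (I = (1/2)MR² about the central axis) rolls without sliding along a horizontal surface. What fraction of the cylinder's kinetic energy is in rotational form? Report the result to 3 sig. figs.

fraction ≈ 0.333

With I = (1/2)MR², the ratio k = I/(MR²) is 0.5.
With ω = v/R, KE_trans = ½Mv² and KE_rot = ½Iω² = ½kMv², so KE_total = ½(1+k)Mv².
The rotational fraction is therefore k/(1+k) = 0.5/1.5 ≈ 0.333.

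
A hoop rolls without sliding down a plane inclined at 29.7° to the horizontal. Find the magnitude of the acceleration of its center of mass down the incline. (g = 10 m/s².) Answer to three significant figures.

The moment of inertia is MR², giving k ≡ I/(MR²) = 1.
Along the incline Mg sinθ − f = Ma, and torque about the center fR = Iα = kMR²(a/R) gives f = kMa.
Eliminating f: Mg sinθ = (1+k)Ma, so a = g sinθ/(1+k) = 10 × sin29.7° / 2 ≈ 2.48 m/s².

a ≈ 2.48 m/s²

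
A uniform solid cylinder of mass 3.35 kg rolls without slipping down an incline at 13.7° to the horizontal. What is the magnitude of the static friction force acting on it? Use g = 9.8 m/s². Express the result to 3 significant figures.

f ≈ 2.59 N

For this body I = (1/2)MR², i.e. k = I/(MR²) = 0.5.
Newton's second law down the slope: Mg sinθ − f = Ma. The torque equation fR = Iα (with α = a/R) gives f = kMa.
Combining, a = g sinθ/(1+k) and f = kMa = kMg sinθ/(1+k).
f = 0.5 × 3.35 × 9.8 × sin13.7° / 1.5 ≈ 2.59 N.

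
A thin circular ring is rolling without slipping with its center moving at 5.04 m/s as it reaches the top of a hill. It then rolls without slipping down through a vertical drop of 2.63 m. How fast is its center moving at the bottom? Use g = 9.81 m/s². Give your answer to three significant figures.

The moment of inertia is MR², giving k ≡ I/(MR²) = 1.
Rolling without slipping gives ω = v/R, so the total kinetic energy is ½Mv² + ½Iω² = ½(1+k)Mv² = Mv².
Energy conservation: Mv₀² + Mgh = Mv², so v² = v₀² + 2gh/(1+k).
v = √(5.04² + 2×9.81×2.63/2) = √51.2 ≈ 7.16 m/s.

v ≈ 7.16 m/s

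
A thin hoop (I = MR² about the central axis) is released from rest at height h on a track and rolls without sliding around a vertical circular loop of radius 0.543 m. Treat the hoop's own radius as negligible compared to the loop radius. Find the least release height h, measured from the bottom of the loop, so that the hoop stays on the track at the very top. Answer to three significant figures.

Here I = MR², so the shape factor k = I/(MR²) = 1.
At the top of the loop, the minimum-contact condition is Mg = Mv_top²/r, so v_top² = gr.
With ω = v/R, the kinetic energy at speed v is ½(1+k)Mv² = Mv².
Energy conservation from release (height h) to the top (height 2r): Mgh = Mg(2r) + M·gr.
Thus h_min = 2r + (1+k)r/2 = r(2 + 2/2) = 0.543 × 3 ≈ 1.63 m.

h_min ≈ 1.63 m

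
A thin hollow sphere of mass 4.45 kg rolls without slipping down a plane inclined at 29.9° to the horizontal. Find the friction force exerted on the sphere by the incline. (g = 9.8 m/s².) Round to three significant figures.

With I = (2/3)MR², the ratio k = I/(MR²) is 2/3.
Translational: Mg sinθ − f = Ma. Rotational about the CM: fR = Iα = kMRa, so f = kMa.
Combining, a = g sinθ/(1+k) and f = kMa = kMg sinθ/(1+k).
f = (2/3) × 4.45 × 9.8 × sin29.9° / 1.667 ≈ 8.70 N.

f ≈ 8.70 N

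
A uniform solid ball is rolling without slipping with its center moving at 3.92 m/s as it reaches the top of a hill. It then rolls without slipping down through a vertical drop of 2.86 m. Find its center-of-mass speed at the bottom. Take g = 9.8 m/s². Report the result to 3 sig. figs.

Here I = (2/5)MR², so the shape factor k = I/(MR²) = 0.4.
Pure rolling means v = ωR; then KE = ½Mv² + ½I(v/R)² = ½(1+k)Mv² = (7/10)Mv².
Energy conservation: (7/10)Mv₀² + Mgh = (7/10)Mv², so v² = v₀² + 2gh/(1+k).
v = √(3.92² + 2×9.8×2.86/1.4) = √55.41 ≈ 7.44 m/s.

v ≈ 7.44 m/s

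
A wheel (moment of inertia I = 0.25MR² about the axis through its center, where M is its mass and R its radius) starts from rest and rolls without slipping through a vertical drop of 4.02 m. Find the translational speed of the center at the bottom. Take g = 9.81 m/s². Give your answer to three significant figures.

v ≈ 7.94 m/s

For this body I = 0.25MR², i.e. k = I/(MR²) = 0.25.
The rolling condition ω = v/R makes the rotational term ½I(v/R)² = ½kMv², so KE_total = ½(1+k)Mv² = (5/8)Mv².
Energy conservation: Mgh = (5/8)Mv², so v = √(2gh/(1+k)) = √(2 × 9.81 × 4.02 / 1.25) ≈ 7.94 m/s.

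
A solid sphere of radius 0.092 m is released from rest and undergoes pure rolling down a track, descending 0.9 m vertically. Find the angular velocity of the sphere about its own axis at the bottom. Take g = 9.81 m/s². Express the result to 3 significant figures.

ω ≈ 38.6 rad/s

The moment of inertia is (2/5)MR², giving k ≡ I/(MR²) = 0.4.
Pure rolling means v = ωR; then KE = ½Mv² + ½I(v/R)² = ½(1+k)Mv² = (7/10)Mv².
Energy conservation Mgh = ½(1+k)Mv² gives v = √(2gh/(1+k)) = √(2 × 9.81 × 0.9 / 1.4) = 3.551 m/s.
Then ω = v/R = 3.551 / 0.092 ≈ 38.6 rad/s.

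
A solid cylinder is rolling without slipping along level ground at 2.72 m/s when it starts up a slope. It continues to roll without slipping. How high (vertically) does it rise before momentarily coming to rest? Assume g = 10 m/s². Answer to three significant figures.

With I = (1/2)MR², the ratio k = I/(MR²) is 0.5.
Since it rolls without slipping, ω = v/R and KE = ½Mv² + ½Iω² = ½(1+k)Mv² = (3/4)Mv².
At the top the kinetic energy is zero, so (3/4)Mv₀² = Mgh.
Thus h = (1+k)v₀²/(2g) = 1.5 × 2.72² / (2 × 10) ≈ 0.555 m.

h ≈ 0.555 m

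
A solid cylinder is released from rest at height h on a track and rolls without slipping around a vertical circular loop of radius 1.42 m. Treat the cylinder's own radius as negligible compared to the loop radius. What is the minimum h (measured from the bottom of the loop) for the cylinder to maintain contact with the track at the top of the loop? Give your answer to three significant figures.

The moment of inertia is (1/2)MR², giving k ≡ I/(MR²) = 0.5.
At the top, contact is just lost when gravity alone supplies the centripetal force: Mg = Mv_top²/r, i.e. v_top² = gr.
With ω = v/R, the kinetic energy at speed v is ½(1+k)Mv² = (3/4)Mv².
Energy conservation from release (height h) to the top (height 2r): Mgh = Mg(2r) + (3/4)M·gr.
Thus h_min = 2r + (1+k)r/2 = r(2 + 1.5/2) = 1.42 × 2.75 ≈ 3.91 m.

h_min ≈ 3.91 m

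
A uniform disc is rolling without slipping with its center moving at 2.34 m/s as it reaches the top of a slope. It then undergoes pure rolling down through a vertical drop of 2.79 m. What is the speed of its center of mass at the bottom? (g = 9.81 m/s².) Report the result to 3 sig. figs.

The moment of inertia is (1/2)MR², giving k ≡ I/(MR²) = 0.5.
Since it rolls without slipping, ω = v/R and KE = ½Mv² + ½Iω² = ½(1+k)Mv² = (3/4)Mv².
Conserving energy between top and bottom: (3/4)Mv² = (3/4)Mv₀² + Mgh, hence v² = v₀² + 2gh/(1+k).
v = √(2.34² + 2×9.81×2.79/1.5) = √41.97 ≈ 6.48 m/s.

v ≈ 6.48 m/s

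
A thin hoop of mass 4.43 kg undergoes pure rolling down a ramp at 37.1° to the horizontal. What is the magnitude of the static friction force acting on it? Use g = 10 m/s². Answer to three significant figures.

f ≈ 13.4 N

For this body I = MR², i.e. k = I/(MR²) = 1.
Along the incline Mg sinθ − f = Ma, and torque about the center fR = Iα = kMR²(a/R) gives f = kMa.
Combining, a = g sinθ/(1+k) and f = kMa = kMg sinθ/(1+k).
f = 1 × 4.43 × 10 × sin37.1° / 2 ≈ 13.4 N.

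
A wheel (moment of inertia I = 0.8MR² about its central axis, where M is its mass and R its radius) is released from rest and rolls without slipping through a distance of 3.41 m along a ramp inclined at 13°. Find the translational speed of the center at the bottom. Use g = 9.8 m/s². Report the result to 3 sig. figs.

v ≈ 2.89 m/s

The moment of inertia is 0.8MR², giving k ≡ I/(MR²) = 0.8.
Rolling without slipping gives ω = v/R, so the total kinetic energy is ½Mv² + ½Iω² = ½(1+k)Mv² = (9/10)Mv².
The vertical drop is h = L sinθ = 3.41 × sin13° = 0.7671 m.
Setting Mgh = (9/10)Mv² gives v = √(2gh/(1+k)) = √(2·9.8·0.7671/1.8) ≈ 2.89 m/s.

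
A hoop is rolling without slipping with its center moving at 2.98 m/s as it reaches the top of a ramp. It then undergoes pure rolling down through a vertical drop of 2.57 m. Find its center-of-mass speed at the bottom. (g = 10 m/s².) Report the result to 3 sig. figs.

For this body I = MR², i.e. k = I/(MR²) = 1.
Pure rolling means v = ωR; then KE = ½Mv² + ½I(v/R)² = ½(1+k)Mv² = Mv².
Energy conservation: Mv₀² + Mgh = Mv², so v² = v₀² + 2gh/(1+k).
v = √(2.98² + 2×10×2.57/2) = √34.58 ≈ 5.88 m/s.

v ≈ 5.88 m/s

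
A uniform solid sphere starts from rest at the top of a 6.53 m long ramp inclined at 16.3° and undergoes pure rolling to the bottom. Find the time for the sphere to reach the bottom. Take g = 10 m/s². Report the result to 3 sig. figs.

t ≈ 2.55 s

With I = (2/5)MR², the ratio k = I/(MR²) is 0.4.
Translational: Mg sinθ − f = Ma. Rotational about the CM: fR = Iα = kMRa, so f = kMa.
Hence a = g sinθ/(1+k) = 10×sin16.3°/1.4 = 2.005 m/s².
Starting from rest, L = ½at², so t = √(2L/a) = √(2×6.53/2.005) ≈ 2.55 s.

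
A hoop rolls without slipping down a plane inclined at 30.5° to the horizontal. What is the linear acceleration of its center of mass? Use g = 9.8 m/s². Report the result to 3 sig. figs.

With I = MR², the ratio k = I/(MR²) is 1.
Newton's second law down the slope: Mg sinθ − f = Ma. The torque equation fR = Iα (with α = a/R) gives f = kMa.
Eliminating f: Mg sinθ = (1+k)Ma, so a = g sinθ/(1+k) = 9.8 × sin30.5° / 2 ≈ 2.49 m/s².

a ≈ 2.49 m/s²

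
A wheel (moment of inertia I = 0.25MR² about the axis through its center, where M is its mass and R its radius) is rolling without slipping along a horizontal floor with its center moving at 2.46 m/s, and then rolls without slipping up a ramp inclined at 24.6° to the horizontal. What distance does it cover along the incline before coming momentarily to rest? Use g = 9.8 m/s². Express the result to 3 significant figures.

The moment of inertia is 0.25MR², giving k ≡ I/(MR²) = 0.25.
Rolling without slipping gives ω = v/R, so the total kinetic energy is ½Mv² + ½Iω² = ½(1+k)Mv² = (5/8)Mv².
Setting this equal to Mgh gives the vertical rise h = (1+k)v₀²/(2g) = 1.25×2.46²/(2×9.8) = 0.3859 m.
The distance along the slope is d = h/sinθ = 0.3859/sin24.6° ≈ 0.927 m.

d ≈ 0.927 m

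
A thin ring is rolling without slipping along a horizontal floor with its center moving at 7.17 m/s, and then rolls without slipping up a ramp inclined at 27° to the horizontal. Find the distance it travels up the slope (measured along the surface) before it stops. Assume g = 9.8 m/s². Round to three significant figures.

d ≈ 11.6 m

For this body I = MR², i.e. k = I/(MR²) = 1.
The rolling condition ω = v/R makes the rotational term ½I(v/R)² = ½kMv², so KE_total = ½(1+k)Mv² = Mv².
Setting this equal to Mgh gives the vertical rise h = (1+k)v₀²/(2g) = 2×7.17²/(2×9.8) = 5.246 m.
Along the incline, d = h/sinθ = 5.246/sin27° ≈ 11.6 m.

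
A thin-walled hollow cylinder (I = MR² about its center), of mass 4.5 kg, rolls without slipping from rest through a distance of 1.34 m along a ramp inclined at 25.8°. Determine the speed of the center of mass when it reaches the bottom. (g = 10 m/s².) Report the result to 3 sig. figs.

For this body I = MR², i.e. k = I/(MR²) = 1.
Pure rolling means v = ωR; then KE = ½Mv² + ½I(v/R)² = ½(1+k)Mv² = Mv².
The vertical drop is h = L sinθ = 1.34 × sin25.8° = 0.5832 m.
Energy conservation: Mgh = Mv², so v = √(2gh/(1+k)) = √(2 × 10 × 0.5832 / 2) ≈ 2.41 m/s.

v ≈ 2.41 m/s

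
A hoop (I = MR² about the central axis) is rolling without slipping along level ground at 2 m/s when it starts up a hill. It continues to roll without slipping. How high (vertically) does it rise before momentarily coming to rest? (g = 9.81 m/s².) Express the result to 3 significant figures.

For this body I = MR², i.e. k = I/(MR²) = 1.
The rolling condition ω = v/R makes the rotational term ½I(v/R)² = ½kMv², so KE_total = ½(1+k)Mv² = Mv².
All of this converts to potential energy at the highest point: Mv₀² = Mgh.
Thus h = (1+k)v₀²/(2g) = 2 × 2² / (2 × 9.81) ≈ 0.408 m.

h ≈ 0.408 m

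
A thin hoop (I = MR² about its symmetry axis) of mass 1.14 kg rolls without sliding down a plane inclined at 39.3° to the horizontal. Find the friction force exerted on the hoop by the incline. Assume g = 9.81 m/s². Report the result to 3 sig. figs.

f ≈ 3.54 N

The moment of inertia is MR², giving k ≡ I/(MR²) = 1.
Newton's second law down the slope: Mg sinθ − f = Ma. The torque equation fR = Iα (with α = a/R) gives f = kMa.
Combining, a = g sinθ/(1+k) and f = kMa = kMg sinθ/(1+k).
f = 1 × 1.14 × 9.81 × sin39.3° / 2 ≈ 3.54 N.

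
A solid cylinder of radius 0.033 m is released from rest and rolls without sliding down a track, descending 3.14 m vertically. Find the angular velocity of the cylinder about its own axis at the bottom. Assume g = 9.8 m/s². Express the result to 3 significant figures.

For this body I = (1/2)MR², i.e. k = I/(MR²) = 0.5.
Since it rolls without slipping, ω = v/R and KE = ½Mv² + ½Iω² = ½(1+k)Mv² = (3/4)Mv².
Energy conservation Mgh = ½(1+k)Mv² gives v = √(2gh/(1+k)) = √(2 × 9.8 × 3.14 / 1.5) = 6.405 m/s.
The angular speed follows from ω = v/R = 6.405/0.033 ≈ 194 rad/s.

ω ≈ 194 rad/s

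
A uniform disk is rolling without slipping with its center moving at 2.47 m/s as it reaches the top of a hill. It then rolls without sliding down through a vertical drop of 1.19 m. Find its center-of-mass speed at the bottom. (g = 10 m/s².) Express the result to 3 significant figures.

With I = (1/2)MR², the ratio k = I/(MR²) is 0.5.
The rolling condition ω = v/R makes the rotational term ½I(v/R)² = ½kMv², so KE_total = ½(1+k)Mv² = (3/4)Mv².
Energy conservation: (3/4)Mv₀² + Mgh = (3/4)Mv², so v² = v₀² + 2gh/(1+k).
v = √(2.47² + 2×10×1.19/1.5) = √21.97 ≈ 4.69 m/s.

v ≈ 4.69 m/s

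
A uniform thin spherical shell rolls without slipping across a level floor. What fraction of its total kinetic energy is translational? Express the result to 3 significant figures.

fraction ≈ 0.600

With I = (2/3)MR², the ratio k = I/(MR²) is 2/3.
Since ω = v/R, the translational part is ½Mv² and the rotational part is ½I(v/R)² = ½kMv²; the total is ½(1+k)Mv².
The translational fraction is therefore 1/(1+k) = 1/1.667 ≈ 0.600.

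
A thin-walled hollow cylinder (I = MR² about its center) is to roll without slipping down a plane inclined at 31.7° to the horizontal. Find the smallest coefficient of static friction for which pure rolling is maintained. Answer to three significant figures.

μ_min ≈ 0.309

The moment of inertia is MR², giving k ≡ I/(MR²) = 1.
Translational: Mg sinθ − f = Ma. Rotational about the CM: fR = Iα = kMRa, so f = kMa.
These give a = g sinθ/(1+k) and the required friction f = kMg sinθ/(1+k).
With N = Mg cosθ, the no-slip condition f ≤ μN gives μ_min = f/N = k tanθ/(1+k).
μ_min = 1 × tan31.7° / 2 ≈ 0.309.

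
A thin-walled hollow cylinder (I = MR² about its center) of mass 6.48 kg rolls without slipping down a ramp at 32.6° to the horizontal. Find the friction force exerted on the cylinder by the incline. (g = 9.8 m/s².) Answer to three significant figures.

With I = MR², the ratio k = I/(MR²) is 1.
Translational: Mg sinθ − f = Ma. Rotational about the CM: fR = Iα = kMRa, so f = kMa.
Combining, a = g sinθ/(1+k) and f = kMa = kMg sinθ/(1+k).
f = 1 × 6.48 × 9.8 × sin32.6° / 2 ≈ 17.1 N.

f ≈ 17.1 N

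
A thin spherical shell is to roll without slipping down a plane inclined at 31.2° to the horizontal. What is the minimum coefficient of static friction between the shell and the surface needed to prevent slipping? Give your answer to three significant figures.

With I = (2/3)MR², the ratio k = I/(MR²) is 2/3.
Newton's second law down the slope: Mg sinθ − f = Ma. The torque equation fR = Iα (with α = a/R) gives f = kMa.
These give a = g sinθ/(1+k) and the required friction f = kMg sinθ/(1+k).
With N = Mg cosθ, the no-slip condition f ≤ μN gives μ_min = f/N = k tanθ/(1+k).
μ_min = (2/3) × tan31.2° / 1.667 ≈ 0.242.

μ_min ≈ 0.242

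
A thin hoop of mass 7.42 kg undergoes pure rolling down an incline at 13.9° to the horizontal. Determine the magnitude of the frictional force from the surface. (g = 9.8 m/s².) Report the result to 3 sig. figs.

For this body I = MR², i.e. k = I/(MR²) = 1.
Translational: Mg sinθ − f = Ma. Rotational about the CM: fR = Iα = kMRa, so f = kMa.
Combining, a = g sinθ/(1+k) and f = kMa = kMg sinθ/(1+k).
f = 1 × 7.42 × 9.8 × sin13.9° / 2 ≈ 8.73 N.

f ≈ 8.73 N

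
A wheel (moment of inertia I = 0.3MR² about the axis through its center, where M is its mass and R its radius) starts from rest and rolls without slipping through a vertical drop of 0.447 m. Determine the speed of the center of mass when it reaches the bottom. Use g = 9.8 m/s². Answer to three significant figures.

v ≈ 2.60 m/s

With I = 0.3MR², the ratio k = I/(MR²) is 0.3.
The rolling condition ω = v/R makes the rotational term ½I(v/R)² = ½kMv², so KE_total = ½(1+k)Mv² = (13/20)Mv².
Energy conservation: Mgh = (13/20)Mv², so v = √(2gh/(1+k)) = √(2 × 9.8 × 0.447 / 1.3) ≈ 2.60 m/s.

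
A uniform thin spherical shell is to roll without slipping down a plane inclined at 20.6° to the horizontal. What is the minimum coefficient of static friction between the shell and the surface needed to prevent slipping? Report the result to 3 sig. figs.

μ_min ≈ 0.150

For this body I = (2/3)MR², i.e. k = I/(MR²) = 2/3.
Translational: Mg sinθ − f = Ma. Rotational about the CM: fR = Iα = kMRa, so f = kMa.
These give a = g sinθ/(1+k) and the required friction f = kMg sinθ/(1+k).
With N = Mg cosθ, the no-slip condition f ≤ μN gives μ_min = f/N = k tanθ/(1+k).
μ_min = (2/3) × tan20.6° / 1.667 ≈ 0.150.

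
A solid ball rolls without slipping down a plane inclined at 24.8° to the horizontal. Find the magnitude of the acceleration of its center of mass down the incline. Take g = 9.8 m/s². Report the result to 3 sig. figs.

For this body I = (2/5)MR², i.e. k = I/(MR²) = 0.4.
Newton's second law down the slope: Mg sinθ − f = Ma. The torque equation fR = Iα (with α = a/R) gives f = kMa.
Eliminating f: Mg sinθ = (1+k)Ma, so a = g sinθ/(1+k) = 9.8 × sin24.8° / 1.4 ≈ 2.94 m/s².

a ≈ 2.94 m/s²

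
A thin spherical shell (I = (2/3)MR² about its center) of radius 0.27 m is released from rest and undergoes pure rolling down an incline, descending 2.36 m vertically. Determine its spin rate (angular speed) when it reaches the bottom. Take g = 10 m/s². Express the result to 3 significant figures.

ω ≈ 19.7 rad/s

With I = (2/3)MR², the ratio k = I/(MR²) is 2/3.
The rolling condition ω = v/R makes the rotational term ½I(v/R)² = ½kMv², so KE_total = ½(1+k)Mv² = (5/6)Mv².
Energy conservation Mgh = ½(1+k)Mv² gives v = √(2gh/(1+k)) = √(2 × 10 × 2.36 / 1.667) = 5.322 m/s.
Then ω = v/R = 5.322 / 0.27 ≈ 19.7 rad/s.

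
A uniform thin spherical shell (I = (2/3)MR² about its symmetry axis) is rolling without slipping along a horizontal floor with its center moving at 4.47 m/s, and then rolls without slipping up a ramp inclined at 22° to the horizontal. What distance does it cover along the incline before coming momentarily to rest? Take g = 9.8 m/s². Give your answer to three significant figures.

Here I = (2/3)MR², so the shape factor k = I/(MR²) = 2/3.
Rolling without slipping gives ω = v/R, so the total kinetic energy is ½Mv² + ½Iω² = ½(1+k)Mv² = (5/6)Mv².
Setting this equal to Mgh gives the vertical rise h = (1+k)v₀²/(2g) = 1.667×4.47²/(2×9.8) = 1.699 m.
The distance along the slope is d = h/sinθ = 1.699/sin22° ≈ 4.54 m.

d ≈ 4.54 m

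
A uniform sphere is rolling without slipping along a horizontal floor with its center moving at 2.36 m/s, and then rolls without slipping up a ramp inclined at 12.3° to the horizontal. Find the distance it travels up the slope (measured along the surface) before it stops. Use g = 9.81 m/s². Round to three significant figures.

d ≈ 1.87 m

The moment of inertia is (2/5)MR², giving k ≡ I/(MR²) = 0.4.
The rolling condition ω = v/R makes the rotational term ½I(v/R)² = ½kMv², so KE_total = ½(1+k)Mv² = (7/10)Mv².
Setting this equal to Mgh gives the vertical rise h = (1+k)v₀²/(2g) = 1.4×2.36²/(2×9.81) = 0.3974 m.
The distance along the slope is d = h/sinθ = 0.3974/sin12.3° ≈ 1.87 m.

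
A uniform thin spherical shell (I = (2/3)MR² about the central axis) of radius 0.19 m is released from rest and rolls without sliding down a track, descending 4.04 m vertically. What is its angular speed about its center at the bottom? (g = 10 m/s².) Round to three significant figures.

For this body I = (2/3)MR², i.e. k = I/(MR²) = 2/3.
Pure rolling means v = ωR; then KE = ½Mv² + ½I(v/R)² = ½(1+k)Mv² = (5/6)Mv².
Energy conservation Mgh = ½(1+k)Mv² gives v = √(2gh/(1+k)) = √(2 × 10 × 4.04 / 1.667) = 6.963 m/s.
The angular speed follows from ω = v/R = 6.963/0.19 ≈ 36.6 rad/s.

ω ≈ 36.6 rad/s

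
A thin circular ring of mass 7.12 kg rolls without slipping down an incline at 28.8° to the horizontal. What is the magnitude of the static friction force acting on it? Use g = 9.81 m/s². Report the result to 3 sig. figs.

f ≈ 16.8 N

With I = MR², the ratio k = I/(MR²) is 1.
Along the incline Mg sinθ − f = Ma, and torque about the center fR = Iα = kMR²(a/R) gives f = kMa.
Combining, a = g sinθ/(1+k) and f = kMa = kMg sinθ/(1+k).
f = 1 × 7.12 × 9.81 × sin28.8° / 2 ≈ 16.8 N.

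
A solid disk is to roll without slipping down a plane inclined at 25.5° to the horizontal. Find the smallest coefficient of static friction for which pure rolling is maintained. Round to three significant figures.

μ_min ≈ 0.159

Here I = (1/2)MR², so the shape factor k = I/(MR²) = 0.5.
Translational: Mg sinθ − f = Ma. Rotational about the CM: fR = Iα = kMRa, so f = kMa.
These give a = g sinθ/(1+k) and the required friction f = kMg sinθ/(1+k).
With N = Mg cosθ, the no-slip condition f ≤ μN gives μ_min = f/N = k tanθ/(1+k).
μ_min = 0.5 × tan25.5° / 1.5 ≈ 0.159.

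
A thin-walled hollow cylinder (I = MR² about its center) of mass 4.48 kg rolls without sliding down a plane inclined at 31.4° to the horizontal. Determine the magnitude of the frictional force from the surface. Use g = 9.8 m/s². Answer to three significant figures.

Here I = MR², so the shape factor k = I/(MR²) = 1.
Translational: Mg sinθ − f = Ma. Rotational about the CM: fR = Iα = kMRa, so f = kMa.
Combining, a = g sinθ/(1+k) and f = kMa = kMg sinθ/(1+k).
f = 1 × 4.48 × 9.8 × sin31.4° / 2 ≈ 11.4 N.

f ≈ 11.4 N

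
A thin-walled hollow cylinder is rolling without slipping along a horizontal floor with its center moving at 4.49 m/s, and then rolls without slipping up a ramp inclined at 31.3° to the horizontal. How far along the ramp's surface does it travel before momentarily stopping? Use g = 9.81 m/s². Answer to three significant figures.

With I = MR², the ratio k = I/(MR²) is 1.
The rolling condition ω = v/R makes the rotational term ½I(v/R)² = ½kMv², so KE_total = ½(1+k)Mv² = Mv².
Setting this equal to Mgh gives the vertical rise h = (1+k)v₀²/(2g) = 2×4.49²/(2×9.81) = 2.055 m.
The distance along the slope is d = h/sinθ = 2.055/sin31.3° ≈ 3.96 m.

d ≈ 3.96 m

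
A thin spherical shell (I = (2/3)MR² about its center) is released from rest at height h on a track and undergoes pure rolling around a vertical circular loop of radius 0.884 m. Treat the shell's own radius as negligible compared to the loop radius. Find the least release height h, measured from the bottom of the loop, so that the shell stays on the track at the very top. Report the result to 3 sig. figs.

h_min ≈ 2.50 m

With I = (2/3)MR², the ratio k = I/(MR²) is 2/3.
At the top of the loop, the minimum-contact condition is Mg = Mv_top²/r, so v_top² = gr.
With ω = v/R, the kinetic energy at speed v is ½(1+k)Mv² = (5/6)Mv².
Energy conservation from release (height h) to the top (height 2r): Mgh = Mg(2r) + (5/6)M·gr.
Thus h_min = 2r + (1+k)r/2 = r(2 + 1.667/2) = 0.884 × 2.833 ≈ 2.50 m.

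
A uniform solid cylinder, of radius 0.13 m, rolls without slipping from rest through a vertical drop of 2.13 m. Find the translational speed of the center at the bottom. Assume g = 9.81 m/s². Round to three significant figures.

v ≈ 5.28 m/s

Here I = (1/2)MR², so the shape factor k = I/(MR²) = 0.5.
Since it rolls without slipping, ω = v/R and KE = ½Mv² + ½Iω² = ½(1+k)Mv² = (3/4)Mv².
Energy conservation: Mgh = (3/4)Mv², so v = √(2gh/(1+k)) = √(2 × 9.81 × 2.13 / 1.5) ≈ 5.28 m/s.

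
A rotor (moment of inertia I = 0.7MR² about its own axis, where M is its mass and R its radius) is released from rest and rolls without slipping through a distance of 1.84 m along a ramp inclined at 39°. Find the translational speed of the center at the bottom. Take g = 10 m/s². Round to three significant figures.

v ≈ 3.69 m/s

For this body I = 0.7MR², i.e. k = I/(MR²) = 0.7.
Pure rolling means v = ωR; then KE = ½Mv² + ½I(v/R)² = ½(1+k)Mv² = (17/20)Mv².
The vertical drop is h = L sinθ = 1.84 × sin39° = 1.158 m.
Energy conservation: Mgh = (17/20)Mv², so v = √(2gh/(1+k)) = √(2 × 10 × 1.158 / 1.7) ≈ 3.69 m/s.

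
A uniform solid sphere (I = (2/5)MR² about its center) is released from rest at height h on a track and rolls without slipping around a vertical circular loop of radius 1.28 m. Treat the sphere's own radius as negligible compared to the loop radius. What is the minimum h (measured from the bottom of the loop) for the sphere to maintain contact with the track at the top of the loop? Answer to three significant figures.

h_min ≈ 3.46 m

The moment of inertia is (2/5)MR², giving k ≡ I/(MR²) = 0.4.
At the top, contact is just lost when gravity alone supplies the centripetal force: Mg = Mv_top²/r, i.e. v_top² = gr.
With ω = v/R, the kinetic energy at speed v is ½(1+k)Mv² = (7/10)Mv².
Energy conservation from release (height h) to the top (height 2r): Mgh = Mg(2r) + (7/10)M·gr.
Thus h_min = 2r + (1+k)r/2 = r(2 + 1.4/2) = 1.28 × 2.7 ≈ 3.46 m.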